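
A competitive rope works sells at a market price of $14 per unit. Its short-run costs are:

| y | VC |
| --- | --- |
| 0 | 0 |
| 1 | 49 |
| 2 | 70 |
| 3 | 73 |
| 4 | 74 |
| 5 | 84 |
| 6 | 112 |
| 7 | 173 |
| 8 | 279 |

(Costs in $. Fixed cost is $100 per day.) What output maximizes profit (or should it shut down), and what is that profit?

y = 0 (shut down); profit = -$100

Tabulate TR − TC: y=0: -100; y=1: -135; y=2: -142; y=3: -131; y=4: -118; y=5: -114; y=6: -128; y=7: -175; y=8: -267.
Profit is highest at y = 0. Equivalently, the lowest AVC in the table is 84/5 ≈ $16.80 at y = 5, and P = $14 falls below it — price never covers variable cost, so the firm shuts down and loses only its fixed cost.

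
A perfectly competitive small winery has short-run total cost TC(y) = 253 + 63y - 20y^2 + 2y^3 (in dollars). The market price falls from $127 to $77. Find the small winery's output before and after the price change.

MC = 63 - 40y + 6y^2; the shutdown threshold is min AVC = $13 (at y = 5).
At P = $127 ≥ min AVC, set P = MC on the rising branch: y = 8.
At P = $77 ≥ min AVC, set P = MC: y = 7. The firm stays open but cuts output.

Output falls from 8 to 7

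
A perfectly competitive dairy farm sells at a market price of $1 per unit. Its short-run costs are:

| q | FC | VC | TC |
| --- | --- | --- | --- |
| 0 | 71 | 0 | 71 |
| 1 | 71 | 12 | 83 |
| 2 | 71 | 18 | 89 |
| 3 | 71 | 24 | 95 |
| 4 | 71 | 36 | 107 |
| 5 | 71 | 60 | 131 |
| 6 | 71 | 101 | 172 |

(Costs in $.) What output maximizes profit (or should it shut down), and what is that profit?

q = 0 (shut down); profit = -$71

Compute π = P·q − TC at each output: q=0: -71; q=1: -82; q=2: -87; q=3: -92; q=4: -103; q=5: -126; q=6: -166.
Profit is highest at q = 0. Equivalently, the lowest AVC in the table is 24/3 ≈ $8 at q = 3, and P = $1 falls below it — price never covers variable cost, so the firm shuts down and loses only its fixed cost.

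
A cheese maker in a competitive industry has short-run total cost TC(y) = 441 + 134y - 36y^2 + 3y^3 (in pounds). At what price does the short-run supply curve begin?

The shutdown price is the minimum of AVC. VC = 134y - 36y^2 + 3y^3, so AVC = 134 - 36y + 3y^2.
At the minimum of AVC, MC = AVC. MC = 134 - 72y + 9y^2; setting MC = AVC gives 6y^2 - 36y = 0, so y = 6. min AVC = 26.
The firm shuts down for any P below £26.

£26 per unit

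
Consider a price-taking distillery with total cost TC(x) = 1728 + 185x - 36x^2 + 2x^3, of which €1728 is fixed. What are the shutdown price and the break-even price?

AVC = 185 - 36x + 2x^2; minimized at x = 9, giving min AVC = €23. That is the shutdown price.
ATC = 1728/x + 185 - 36x + 2x^2. Setting dATC/dx = −1728/x^2 − 36 + 4x = 0 gives x = 12 (since 4·12^3 − 36·12^2 = 1728).
min ATC = 1728/12 + 185 − 36·12 + 2·12^2 = €185. That is the break-even price.
For €23 ≤ P < €185 the firm produces at a loss; below €23 it shuts down.

Shutdown price = €23; break-even price = €185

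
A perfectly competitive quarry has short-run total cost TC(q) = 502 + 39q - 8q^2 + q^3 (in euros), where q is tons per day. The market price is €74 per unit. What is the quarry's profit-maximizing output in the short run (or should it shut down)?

Produce at q = 7

Strip out fixed cost: VC = 39q - 8q^2 + q^3. Then AVC = 39 - 8q + q^2 and MC = 39 - 16q + 3q^2.
The AVC parabola has its vertex at q = 8/2 = 4, where AVC = 39 - 8·4 + 4^2 = €23.
Since P = €74 ≥ min AVC = €23, price covers variable cost and the firm should produce.
Solving P = MC: -35 - 16q + 3q^2 = 0 ⇒ q = -5/3 or 7. On the upward-sloping branch, q* = 7.
Check: AVC at q = 7 is €32 ≤ P, so revenue covers variable cost.
Profit = P·q − TC = 74·7 − 726 = -€208, a loss, but smaller than the €502 fixed cost the firm would lose by shutting down.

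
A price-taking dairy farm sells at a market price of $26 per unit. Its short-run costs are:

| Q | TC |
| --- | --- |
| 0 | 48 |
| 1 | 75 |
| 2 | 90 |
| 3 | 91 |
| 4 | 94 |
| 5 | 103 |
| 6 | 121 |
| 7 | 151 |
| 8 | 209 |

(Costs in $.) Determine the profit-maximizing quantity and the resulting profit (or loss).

Q = 6; profit = $35

Tabulate TR − TC: Q=0: -48; Q=1: -49; Q=2: -38; Q=3: -13; Q=4: 10; Q=5: 27; Q=6: 35; Q=7: 31; Q=8: -1.
Profit is maximized at Q = 6. AVC there is 73/6 = $12.17 ≤ P, so producing beats shutting down (which would give -$48).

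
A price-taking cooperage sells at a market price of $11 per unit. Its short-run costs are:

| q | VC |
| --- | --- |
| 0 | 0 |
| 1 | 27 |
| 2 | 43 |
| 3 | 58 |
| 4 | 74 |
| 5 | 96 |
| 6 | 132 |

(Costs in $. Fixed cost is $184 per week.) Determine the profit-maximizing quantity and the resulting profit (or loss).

q = 0 (shut down); profit = -$184

Tabulate TR − TC: q=0: -184; q=1: -200; q=2: -205; q=3: -209; q=4: -214; q=5: -225; q=6: -250.
Profit is highest at q = 0. Equivalently, the lowest AVC in the table is 74/4 ≈ $18.50 at q = 4, and P = $11 falls below it — price never covers variable cost, so the firm shuts down and loses only its fixed cost.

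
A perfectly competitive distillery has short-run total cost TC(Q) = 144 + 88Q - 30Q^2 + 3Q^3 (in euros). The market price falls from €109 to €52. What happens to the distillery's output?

Output falls from 7 to 6

MC = 88 - 60Q + 9Q^2; the shutdown threshold is min AVC = €13 (at Q = 5).
At P = €109 ≥ min AVC, set P = MC on the rising branch: Q = 7.
At P = €52 ≥ min AVC, set P = MC: Q = 6. The firm stays open but cuts output.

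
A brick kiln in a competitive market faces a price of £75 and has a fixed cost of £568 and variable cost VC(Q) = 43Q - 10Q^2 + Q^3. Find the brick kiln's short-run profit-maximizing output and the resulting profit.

Profit = -£184 at Q = 8

AVC = 43 - 10Q + Q^2; min AVC = £18 at Q = 5. Since P = £75 ≥ min AVC, the firm produces.
MC = 43 - 20Q + 3Q^2. Setting P = MC and taking the root on the rising branch gives Q* = 8.
TR = 75·8 = 600. TC = 568 + 216 = 784. Profit = 600 − 784 = -£184.
Shutting down would mean losing the fixed cost of £568, so operating at a loss of £184 is better by £384.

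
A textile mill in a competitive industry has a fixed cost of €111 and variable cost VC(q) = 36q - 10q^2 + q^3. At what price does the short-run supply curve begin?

€11 per unit

Short-run supply begins at min AVC. From VC = 36q - 10q^2 + q^3, AVC = 36 - 10q + q^2.
At the minimum of AVC, MC = AVC. MC = 36 - 20q + 3q^2; setting MC = AVC gives 2q^2 - 10q = 0, so q = 5. min AVC = 11.
The firm shuts down for any P below €11.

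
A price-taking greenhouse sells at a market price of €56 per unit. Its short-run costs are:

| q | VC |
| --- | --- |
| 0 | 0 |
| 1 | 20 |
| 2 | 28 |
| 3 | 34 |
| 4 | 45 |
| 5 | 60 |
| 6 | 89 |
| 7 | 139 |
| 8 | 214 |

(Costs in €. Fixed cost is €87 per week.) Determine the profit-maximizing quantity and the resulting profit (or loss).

q = 7; profit = €166

Compute π = P·q − TC at each output: q=0: -87; q=1: -51; q=2: -3; q=3: 47; q=4: 92; q=5: 133; q=6: 160; q=7: 166; q=8: 147.
Profit is maximized at q = 7. AVC there is 139/7 = €19.86 ≤ P, so producing beats shutting down (which would give -€87).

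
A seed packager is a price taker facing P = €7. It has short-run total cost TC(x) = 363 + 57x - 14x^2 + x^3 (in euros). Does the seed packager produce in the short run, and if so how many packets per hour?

Strip out fixed cost: VC = 57x - 14x^2 + x^3. Then AVC = 57 - 14x + x^2 and MC = 57 - 28x + 3x^2.
The AVC parabola has its vertex at x = 14/2 = 7, where AVC = 57 - 14·7 + 7^2 = €8.
Since P = €7 < min AVC = €8, price fails to cover variable cost at any output.
Shutting down limits the loss to fixed cost, €363.

Shut down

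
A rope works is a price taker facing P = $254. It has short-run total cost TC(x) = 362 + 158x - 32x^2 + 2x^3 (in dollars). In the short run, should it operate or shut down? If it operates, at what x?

Strip out fixed cost: VC = 158x - 32x^2 + 2x^3. Then AVC = 158 - 32x + 2x^2 and MC = 158 - 64x + 6x^2.
AVC is minimized where dAVC/dx = -32 + 4x = 0, at x = 8; min AVC = 158 - 32·8 + 2·8^2 = $30.
P = $254 exceeds min AVC = $30, so the firm stays open.
P = MC gives -96 - 64x + 6x^2 = 0, with roots -4/3 and 12. Take the larger (rising MC): x* = 12.
Check: AVC at x = 12 is $62 ≤ P, so revenue covers variable cost.
Profit = P·x − TC = 254·12 − 1106 = $1942.

Produce at x = 12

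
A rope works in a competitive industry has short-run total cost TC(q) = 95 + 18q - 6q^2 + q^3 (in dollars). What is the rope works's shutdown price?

The firm shuts down when price falls below the minimum of average variable cost. AVC = VC/q = 18 - 6q + q^2.
dAVC/dq = -6 + 2q = 0 gives q = 3. min AVC = 18 - 6·3 + 3^2 = 9.
The firm shuts down for any P below $9.

$9 per unit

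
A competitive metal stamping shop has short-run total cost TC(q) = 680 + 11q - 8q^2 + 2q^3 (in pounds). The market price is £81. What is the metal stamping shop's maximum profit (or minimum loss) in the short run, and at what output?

Profit = -£380 at q = 5

AVC = 11 - 8q + 2q^2 has its minimum £3 at q = 2; price £81 clears that bar, so the firm operates.
With MC = 11 - 16q + 6q^2, P = MC on the upward-sloping part at q* = 5.
TR = 81·5 = 405. TC = 680 + 105 = 785. Profit = 405 − 785 = -£380.
By producing, the firm covers all variable cost plus £300 of fixed cost; shutting down would lose the full £680.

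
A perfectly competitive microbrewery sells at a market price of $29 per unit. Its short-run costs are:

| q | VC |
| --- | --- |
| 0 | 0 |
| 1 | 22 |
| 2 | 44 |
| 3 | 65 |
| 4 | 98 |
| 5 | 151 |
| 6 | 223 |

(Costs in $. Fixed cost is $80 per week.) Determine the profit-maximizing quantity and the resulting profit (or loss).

q = 3; profit = -$58

Compute π = P·q − TC at each output: q=0: -80; q=1: -73; q=2: -66; q=3: -58; q=4: -62; q=5: -86; q=6: -129.
Profit is maximized at q = 3. AVC there is 65/3 = $21.67 ≤ P, so producing beats shutting down (which would give -$80).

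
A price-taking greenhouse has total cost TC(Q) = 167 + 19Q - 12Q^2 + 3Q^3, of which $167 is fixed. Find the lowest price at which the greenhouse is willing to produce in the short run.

The firm shuts down when price falls below the minimum of average variable cost. AVC = VC/Q = 19 - 12Q + 3Q^2.
dAVC/dQ = -12 + 6Q = 0 gives Q = 2. min AVC = 19 - 12·2 + 3·2^2 = 7.
For P < $7 the firm produces nothing.

$7 per unit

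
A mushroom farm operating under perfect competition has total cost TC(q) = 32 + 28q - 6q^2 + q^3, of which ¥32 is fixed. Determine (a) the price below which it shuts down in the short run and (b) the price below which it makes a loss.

Shutdown price = ¥19; break-even price = ¥28

Shutdown price = min AVC. AVC = 28 - 6q + q^2, with vertex at q = 3 and minimum ¥19.
ATC = 32/q + 28 - 6q + q^2. Setting dATC/dq = −32/q^2 − 6 + 2q = 0 gives q = 4 (since 2·4^3 − 6·4^2 = 32).
min ATC = 32/4 + 28 − 6·4 + 4^2 = ¥28. That is the break-even price.
For ¥19 ≤ P < ¥28 the firm produces at a loss; below ¥19 it shuts down.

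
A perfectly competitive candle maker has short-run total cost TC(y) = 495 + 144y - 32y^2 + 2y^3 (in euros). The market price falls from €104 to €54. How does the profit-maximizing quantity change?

Output falls from 10 to 9

AVC = 144 - 32y + 2y^2, minimized at y = 8 where min AVC = €16. MC = 144 - 64y + 6y^2.
With P = €104 above the shutdown price, P = MC gives y = 10.
At P = €54 ≥ min AVC, set P = MC: y = 9. The firm stays open but cuts output.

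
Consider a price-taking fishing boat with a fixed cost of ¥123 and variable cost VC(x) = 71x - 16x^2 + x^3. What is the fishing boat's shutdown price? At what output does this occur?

¥7 per unit, at x = 8

The firm shuts down when price falls below the minimum of average variable cost. AVC = VC/x = 71 - 16x + x^2.
dAVC/dx = -16 + 2x = 0 gives x = 8. min AVC = 71 - 16·8 + 8^2 = 7.
The firm shuts down for any P below ¥7.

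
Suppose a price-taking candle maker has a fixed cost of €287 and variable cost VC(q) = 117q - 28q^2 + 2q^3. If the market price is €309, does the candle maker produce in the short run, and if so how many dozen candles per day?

Variable cost is VC = 117q - 28q^2 + 2q^3, so AVC = VC/q = 117 - 28q + 2q^2 and MC = dTC/dq = 117 - 56q + 6q^2.
The AVC parabola has its vertex at q = 28/4 = 7, where AVC = 117 - 28·7 + 2·7^2 = €19.
Because €309 ≥ €19, revenue can cover variable cost; the firm operates.
Solving P = MC: -192 - 56q + 6q^2 = 0 ⇒ q = -8/3 or 12. On the upward-sloping branch, q* = 12.
Check: AVC at q = 12 is €69 ≤ P, so revenue covers variable cost.
Profit = P·q − TC = 309·12 − 1115 = €2593.

Produce at q = 12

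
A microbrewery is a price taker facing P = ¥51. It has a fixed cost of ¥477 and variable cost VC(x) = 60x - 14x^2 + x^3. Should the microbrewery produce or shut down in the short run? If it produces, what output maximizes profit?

Strip out fixed cost: VC = 60x - 14x^2 + x^3. Then AVC = 60 - 14x + x^2 and MC = 60 - 28x + 3x^2.
The AVC parabola has its vertex at x = 14/2 = 7, where AVC = 60 - 14·7 + 7^2 = ¥11.
Since P = ¥51 ≥ min AVC = ¥11, price covers variable cost and the firm should produce.
P = MC gives 9 - 28x + 3x^2 = 0, with roots 1/3 and 9. Take the larger (rising MC): x* = 9.
Check: AVC at x = 9 is ¥15 ≤ P, so revenue covers variable cost.
Profit = P·x − TC = 51·9 − 612 = -¥153, a loss, but smaller than the ¥477 fixed cost the firm would lose by shutting down.

Produce at x = 9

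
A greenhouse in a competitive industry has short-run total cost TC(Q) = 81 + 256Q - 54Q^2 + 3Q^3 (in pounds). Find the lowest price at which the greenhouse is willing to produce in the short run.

£13 per unit

The firm shuts down when price falls below the minimum of average variable cost. AVC = VC/Q = 256 - 54Q + 3Q^2.
At the minimum of AVC, MC = AVC. MC = 256 - 108Q + 9Q^2; setting MC = AVC gives 6Q^2 - 54Q = 0, so Q = 9. min AVC = 13.
So the shutdown price is £13.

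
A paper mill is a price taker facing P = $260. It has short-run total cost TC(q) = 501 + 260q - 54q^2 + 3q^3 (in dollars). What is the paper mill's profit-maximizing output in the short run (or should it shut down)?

Produce at q = 12

From TC, MC = TC'(q) = 260 - 108q + 9q^2 and AVC = VC/q = 260 - 54q + 3q^2.
AVC is minimized where dAVC/dq = -54 + 6q = 0, at q = 9; min AVC = 260 - 54·9 + 3·9^2 = $17.
P = $260 exceeds min AVC = $17, so the firm stays open.
Set P = MC: 260 = 260 - 108q + 9q^2 → -108q + 9q^2 = 0. The roots are q = 0 and q = 12; the profit-maximizing output is on the rising part of MC, so q* = 12.
Check: AVC at q = 12 is $44 ≤ P, so revenue covers variable cost.
Profit = P·q − TC = 260·12 − 1029 = $2091.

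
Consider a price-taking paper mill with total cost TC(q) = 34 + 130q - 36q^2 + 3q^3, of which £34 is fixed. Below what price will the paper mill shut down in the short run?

Short-run supply begins at min AVC. From VC = 130q - 36q^2 + 3q^3, AVC = 130 - 36q + 3q^2.
dAVC/dq = -36 + 6q = 0 gives q = 6. min AVC = 130 - 36·6 + 3·6^2 = 22.
The firm shuts down for any P below £22.

£22 per unit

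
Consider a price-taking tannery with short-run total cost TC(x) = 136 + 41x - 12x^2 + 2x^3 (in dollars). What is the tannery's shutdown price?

$23 per unit

The firm shuts down when price falls below the minimum of average variable cost. AVC = VC/x = 41 - 12x + 2x^2.
At the minimum of AVC, MC = AVC. MC = 41 - 24x + 6x^2; setting MC = AVC gives 4x^2 - 12x = 0, so x = 3. min AVC = 23.
The firm shuts down for any P below $23.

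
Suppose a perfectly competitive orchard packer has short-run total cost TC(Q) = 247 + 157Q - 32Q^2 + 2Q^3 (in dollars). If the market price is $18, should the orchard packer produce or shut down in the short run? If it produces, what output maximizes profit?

Strip out fixed cost: VC = 157Q - 32Q^2 + 2Q^3. Then AVC = 157 - 32Q + 2Q^2 and MC = 157 - 64Q + 6Q^2.
AVC is minimized where dAVC/dQ = -32 + 4Q = 0, at Q = 8; min AVC = 157 - 32·8 + 2·8^2 = $29.
Since P = $18 < min AVC = $29, price fails to cover variable cost at any output.
Shutting down limits the loss to fixed cost, $247.

Shut down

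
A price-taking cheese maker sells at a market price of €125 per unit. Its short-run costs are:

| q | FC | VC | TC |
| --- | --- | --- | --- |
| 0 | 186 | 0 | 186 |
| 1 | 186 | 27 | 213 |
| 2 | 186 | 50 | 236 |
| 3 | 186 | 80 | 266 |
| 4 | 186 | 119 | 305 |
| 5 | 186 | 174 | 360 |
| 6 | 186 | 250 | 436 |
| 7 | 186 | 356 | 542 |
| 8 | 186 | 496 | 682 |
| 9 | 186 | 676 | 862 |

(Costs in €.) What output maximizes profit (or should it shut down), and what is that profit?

q = 7; profit = €333

Tabulate TR − TC: q=0: -186; q=1: -88; q=2: 14; q=3: 109; q=4: 195; q=5: 265; q=6: 314; q=7: 333; q=8: 318; q=9: 263.
Profit is maximized at q = 7. AVC there is 356/7 = €50.86 ≤ P, so producing beats shutting down (which would give -€186).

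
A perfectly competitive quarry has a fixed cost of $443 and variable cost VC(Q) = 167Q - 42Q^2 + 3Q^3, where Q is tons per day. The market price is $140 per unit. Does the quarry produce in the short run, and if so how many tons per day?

Strip out fixed cost: VC = 167Q - 42Q^2 + 3Q^3. Then AVC = 167 - 42Q + 3Q^2 and MC = 167 - 84Q + 9Q^2.
The AVC parabola has its vertex at Q = 42/6 = 7, where AVC = 167 - 42·7 + 3·7^2 = $20.
Because $140 ≥ $20, revenue can cover variable cost; the firm operates.
P = MC gives 27 - 84Q + 9Q^2 = 0, with roots 1/3 and 9. Take the larger (rising MC): Q* = 9.
Check: AVC at Q = 9 is $32 ≤ P, so revenue covers variable cost.
Profit = P·Q − TC = 140·9 − 731 = $529.

Produce at Q = 9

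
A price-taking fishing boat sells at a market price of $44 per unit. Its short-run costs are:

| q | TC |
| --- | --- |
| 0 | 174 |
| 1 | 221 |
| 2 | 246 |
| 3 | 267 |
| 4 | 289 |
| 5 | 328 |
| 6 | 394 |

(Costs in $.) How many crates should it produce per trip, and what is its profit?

Compute π = P·q − TC at each output: q=0: -174; q=1: -177; q=2: -158; q=3: -135; q=4: -113; q=5: -108; q=6: -130.
Profit is maximized at q = 5. AVC there is 154/5 = $30.80 ≤ P, so producing beats shutting down (which would give -$174).

q = 5; profit = -$108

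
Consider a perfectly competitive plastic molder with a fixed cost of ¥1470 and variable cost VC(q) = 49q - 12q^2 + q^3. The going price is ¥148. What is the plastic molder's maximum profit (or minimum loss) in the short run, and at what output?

AVC = 49 - 12q + q^2; min AVC = ¥13 at q = 6. Since P = ¥148 ≥ min AVC, the firm produces.
MC = 49 - 24q + 3q^2. Setting P = MC and taking the root on the rising branch gives q* = 11.
TR = 148·11 = 1628. TC = 1470 + 418 = 1888. Profit = 1628 − 1888 = -¥260.
Shutting down would mean losing the fixed cost of ¥1470, so operating at a loss of ¥260 is better by ¥1210.

Profit = -¥260 at q = 11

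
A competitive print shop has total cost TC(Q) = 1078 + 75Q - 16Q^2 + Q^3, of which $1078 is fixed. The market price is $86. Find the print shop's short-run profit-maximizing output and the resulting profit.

AVC = 75 - 16Q + Q^2; min AVC = $11 at Q = 8. Since P = $86 ≥ min AVC, the firm produces.
MC = 75 - 32Q + 3Q^2. Setting P = MC and taking the root on the rising branch gives Q* = 11.
TR = 86·11 = 946. TC = 1078 + 220 = 1298. Profit = 946 − 1298 = -$352.
By producing, the firm covers all variable cost plus $726 of fixed cost; shutting down would lose the full $1078.

Profit = -$352 at Q = 11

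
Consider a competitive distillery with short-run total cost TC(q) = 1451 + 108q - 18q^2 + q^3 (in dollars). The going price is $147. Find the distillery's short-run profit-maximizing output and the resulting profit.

AVC = 108 - 18q + q^2 has its minimum $27 at q = 9; price $147 clears that bar, so the firm operates.
With MC = 108 - 36q + 3q^2, P = MC on the upward-sloping part at q* = 13.
TR = 147·13 = 1911. TC = 1451 + 559 = 2010. Profit = 1911 − 2010 = -$99.
That loss of $99 beats the $1451 the firm would lose by shutting down; producing recovers $1352 of fixed cost.

Profit = -$99 at q = 13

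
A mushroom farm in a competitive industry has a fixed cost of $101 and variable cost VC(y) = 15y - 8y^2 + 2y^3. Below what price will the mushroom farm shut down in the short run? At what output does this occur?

The firm shuts down when price falls below the minimum of average variable cost. AVC = VC/y = 15 - 8y + 2y^2.
At the minimum of AVC, MC = AVC. MC = 15 - 16y + 6y^2; setting MC = AVC gives 4y^2 - 8y = 0, so y = 2. min AVC = 7.
The firm shuts down for any P below $7.

$7 per unit, at y = 2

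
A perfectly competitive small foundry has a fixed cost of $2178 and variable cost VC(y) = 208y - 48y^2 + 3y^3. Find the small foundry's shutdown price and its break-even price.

Shutdown price = $16; break-even price = $241

AVC = 208 - 48y + 3y^2; minimized at y = 8, giving min AVC = $16. That is the shutdown price.
ATC = 2178/y + 208 - 48y + 3y^2. Setting dATC/dy = −2178/y^2 − 48 + 6y = 0 gives y = 11 (since 6·11^3 − 48·11^2 = 2178).
min ATC = 2178/11 + 208 − 48·11 + 3·11^2 = $241. That is the break-even price.
Between these two prices the firm operates at a loss; above $241 it earns a profit.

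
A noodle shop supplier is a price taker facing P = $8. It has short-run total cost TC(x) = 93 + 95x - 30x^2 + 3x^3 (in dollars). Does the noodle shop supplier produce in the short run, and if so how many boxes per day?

Shut down

Variable cost is VC = 95x - 30x^2 + 3x^3, so AVC = VC/x = 95 - 30x + 3x^2 and MC = dTC/dx = 95 - 60x + 9x^2.
AVC is minimized where dAVC/dx = -30 + 6x = 0, at x = 5; min AVC = 95 - 30·5 + 3·5^2 = $20.
With P < min AVC ($8 < $20), every unit sold adds to the loss.
The firm minimizes its loss by shutting down and losing only its fixed cost of $93.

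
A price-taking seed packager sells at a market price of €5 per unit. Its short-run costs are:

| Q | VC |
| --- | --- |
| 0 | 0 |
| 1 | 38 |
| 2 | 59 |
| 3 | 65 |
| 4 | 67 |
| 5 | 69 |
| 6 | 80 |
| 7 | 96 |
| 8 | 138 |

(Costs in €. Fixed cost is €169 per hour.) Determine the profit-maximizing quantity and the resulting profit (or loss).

Q = 0 (shut down); profit = -€169

Compute π = P·Q − TC at each output: Q=0: -169; Q=1: -202; Q=2: -218; Q=3: -219; Q=4: -216; Q=5: -213; Q=6: -219; Q=7: -230; Q=8: -267.
Profit is highest at Q = 0. Equivalently, the lowest AVC in the table is 80/6 ≈ €13.33 at Q = 6, and P = €5 falls below it — price never covers variable cost, so the firm shuts down and loses only its fixed cost.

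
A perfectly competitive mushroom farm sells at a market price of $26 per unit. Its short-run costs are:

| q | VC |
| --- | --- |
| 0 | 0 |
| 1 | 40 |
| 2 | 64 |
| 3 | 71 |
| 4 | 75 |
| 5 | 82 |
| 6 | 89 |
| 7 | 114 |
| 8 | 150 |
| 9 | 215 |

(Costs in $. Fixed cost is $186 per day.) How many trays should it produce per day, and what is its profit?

q = 7; profit = -$118

Compute π = P·q − TC at each output: q=0: -186; q=1: -200; q=2: -198; q=3: -179; q=4: -157; q=5: -138; q=6: -119; q=7: -118; q=8: -128; q=9: -167.
Profit is maximized at q = 7. AVC there is 114/7 = $16.29 ≤ P, so producing beats shutting down (which would give -$186).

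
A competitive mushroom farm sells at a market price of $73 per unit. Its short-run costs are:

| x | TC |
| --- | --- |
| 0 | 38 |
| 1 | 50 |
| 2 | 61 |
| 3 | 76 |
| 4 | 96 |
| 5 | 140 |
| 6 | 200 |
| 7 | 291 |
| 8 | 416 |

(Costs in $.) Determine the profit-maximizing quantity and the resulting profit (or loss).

Compute π = P·x − TC at each output: x=0: -38; x=1: 23; x=2: 85; x=3: 143; x=4: 196; x=5: 225; x=6: 238; x=7: 220; x=8: 168.
Profit is maximized at x = 6. AVC there is 162/6 = $27 ≤ P, so producing beats shutting down (which would give -$38).

x = 6; profit = $238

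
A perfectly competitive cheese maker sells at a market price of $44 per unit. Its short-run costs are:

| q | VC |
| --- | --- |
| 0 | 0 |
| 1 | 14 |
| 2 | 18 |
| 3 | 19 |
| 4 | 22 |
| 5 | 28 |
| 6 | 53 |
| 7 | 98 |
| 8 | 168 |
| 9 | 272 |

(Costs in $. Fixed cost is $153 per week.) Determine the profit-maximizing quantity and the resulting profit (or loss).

Compute π = P·q − TC at each output: q=0: -153; q=1: -123; q=2: -83; q=3: -40; q=4: 1; q=5: 39; q=6: 58; q=7: 57; q=8: 31; q=9: -29.
Profit is maximized at q = 6. AVC there is 53/6 = $8.83 ≤ P, so producing beats shutting down (which would give -$153).

q = 6; profit = $58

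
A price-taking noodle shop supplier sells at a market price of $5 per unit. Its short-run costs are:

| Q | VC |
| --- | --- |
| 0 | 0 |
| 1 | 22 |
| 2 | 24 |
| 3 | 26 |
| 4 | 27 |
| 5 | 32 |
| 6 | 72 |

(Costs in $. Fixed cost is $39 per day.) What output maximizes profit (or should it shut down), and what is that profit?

Q = 0 (shut down); profit = -$39

Profit at each row (π = 5Q − TC): Q=0: -39; Q=1: -56; Q=2: -53; Q=3: -50; Q=4: -46; Q=5: -46; Q=6: -81.
Profit is highest at Q = 0. Equivalently, the lowest AVC in the table is 32/5 ≈ $6.40 at Q = 5, and P = $5 falls below it — price never covers variable cost, so the firm shuts down and loses only its fixed cost.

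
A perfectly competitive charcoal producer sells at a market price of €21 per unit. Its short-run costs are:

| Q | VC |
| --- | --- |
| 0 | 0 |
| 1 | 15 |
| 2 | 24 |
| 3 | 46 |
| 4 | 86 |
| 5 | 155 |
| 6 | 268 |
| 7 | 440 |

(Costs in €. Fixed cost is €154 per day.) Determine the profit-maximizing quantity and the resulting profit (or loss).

Q = 2; profit = -€136

Tabulate TR − TC: Q=0: -154; Q=1: -148; Q=2: -136; Q=3: -137; Q=4: -156; Q=5: -204; Q=6: -296; Q=7: -447.
Profit is maximized at Q = 2. AVC there is 24/2 = €12 ≤ P, so producing beats shutting down (which would give -€154).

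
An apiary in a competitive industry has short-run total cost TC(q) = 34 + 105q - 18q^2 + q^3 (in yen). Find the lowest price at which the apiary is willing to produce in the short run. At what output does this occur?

¥24 per unit, at q = 9

The shutdown price is the minimum of AVC. VC = 105q - 18q^2 + q^3, so AVC = 105 - 18q + q^2.
dAVC/dq = -18 + 2q = 0 gives q = 9. min AVC = 105 - 18·9 + 9^2 = 24.
The firm shuts down for any P below ¥24.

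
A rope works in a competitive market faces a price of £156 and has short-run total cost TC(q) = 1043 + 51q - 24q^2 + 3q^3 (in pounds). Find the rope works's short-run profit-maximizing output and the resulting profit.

AVC = 51 - 24q + 3q^2; min AVC = £3 at q = 4. Since P = £156 ≥ min AVC, the firm produces.
With MC = 51 - 48q + 9q^2, P = MC on the upward-sloping part at q* = 7.
TR = 156·7 = 1092. TC = 1043 + 210 = 1253. Profit = 1092 − 1253 = -£161.
By producing, the firm covers all variable cost plus £882 of fixed cost; shutting down would lose the full £1043.

Profit = -£161 at q = 7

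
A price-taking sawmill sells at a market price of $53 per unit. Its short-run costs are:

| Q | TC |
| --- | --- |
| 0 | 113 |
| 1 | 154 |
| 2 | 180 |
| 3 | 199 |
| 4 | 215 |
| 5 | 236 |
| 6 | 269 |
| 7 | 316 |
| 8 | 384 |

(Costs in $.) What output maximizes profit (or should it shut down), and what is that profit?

Compute π = P·Q − TC at each output: Q=0: -113; Q=1: -101; Q=2: -74; Q=3: -40; Q=4: -3; Q=5: 29; Q=6: 49; Q=7: 55; Q=8: 40.
Profit is maximized at Q = 7. AVC there is 203/7 = $29 ≤ P, so producing beats shutting down (which would give -$113).

Q = 7; profit = $55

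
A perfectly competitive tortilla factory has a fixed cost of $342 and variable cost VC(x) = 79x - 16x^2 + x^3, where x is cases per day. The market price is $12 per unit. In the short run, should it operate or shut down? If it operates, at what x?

Variable cost is VC = 79x - 16x^2 + x^3, so AVC = VC/x = 79 - 16x + x^2 and MC = dTC/dx = 79 - 32x + 3x^2.
AVC hits its minimum where MC = AVC, at x = 8, giving min AVC = 79 - 16·8 + 8^2 = $15.
P = $12 lies below min AVC = $15; no output level covers variable cost.
The firm minimizes its loss by shutting down and losing only its fixed cost of $342.

Shut down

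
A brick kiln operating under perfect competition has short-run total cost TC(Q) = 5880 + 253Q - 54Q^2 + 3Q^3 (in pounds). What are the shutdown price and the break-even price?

Shutdown price = £10; break-even price = £505

Shutdown price = min AVC. AVC = 253 - 54Q + 3Q^2, with vertex at Q = 9 and minimum £10.
ATC = 5880/Q + 253 - 54Q + 3Q^2. Setting dATC/dQ = −5880/Q^2 − 54 + 6Q = 0 gives Q = 14 (since 6·14^3 − 54·14^2 = 5880).
min ATC = 5880/14 + 253 − 54·14 + 3·14^2 = £505. That is the break-even price.
Between these two prices the firm operates at a loss; above £505 it earns a profit.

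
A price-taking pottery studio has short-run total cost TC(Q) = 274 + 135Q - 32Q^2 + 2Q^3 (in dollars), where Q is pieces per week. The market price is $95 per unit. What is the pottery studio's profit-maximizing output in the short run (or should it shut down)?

Produce at Q = 10

Variable cost is VC = 135Q - 32Q^2 + 2Q^3, so AVC = VC/Q = 135 - 32Q + 2Q^2 and MC = dTC/dQ = 135 - 64Q + 6Q^2.
AVC is minimized where dAVC/dQ = -32 + 4Q = 0, at Q = 8; min AVC = 135 - 32·8 + 2·8^2 = $7.
Since P = $95 ≥ min AVC = $7, price covers variable cost and the firm should produce.
Solving P = MC: 40 - 64Q + 6Q^2 = 0 ⇒ Q = 2/3 or 10. On the upward-sloping branch, Q* = 10.
Check: AVC at Q = 10 is $15 ≤ P, so revenue covers variable cost.
Profit = P·Q − TC = 95·10 − 424 = $526.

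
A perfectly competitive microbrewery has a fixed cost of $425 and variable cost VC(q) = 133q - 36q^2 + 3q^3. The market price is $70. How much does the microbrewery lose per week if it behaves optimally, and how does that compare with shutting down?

Profit = -$131 at q = 7

AVC = 133 - 36q + 3q^2; min AVC = $25 at q = 6. Since P = $70 ≥ min AVC, the firm produces.
MC = 133 - 72q + 9q^2. Setting P = MC and taking the root on the rising branch gives q* = 7.
TR = 70·7 = 490. TC = 425 + 196 = 621. Profit = 490 − 621 = -$131.
By producing, the firm covers all variable cost plus $294 of fixed cost; shutting down would lose the full $425.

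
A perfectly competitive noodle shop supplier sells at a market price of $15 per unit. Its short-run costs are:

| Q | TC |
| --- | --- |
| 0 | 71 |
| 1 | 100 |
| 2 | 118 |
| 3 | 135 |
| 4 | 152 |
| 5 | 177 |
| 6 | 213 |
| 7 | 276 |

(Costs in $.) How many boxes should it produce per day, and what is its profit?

Q = 0 (shut down); profit = -$71

Tabulate TR − TC: Q=0: -71; Q=1: -85; Q=2: -88; Q=3: -90; Q=4: -92; Q=5: -102; Q=6: -123; Q=7: -171.
Profit is highest at Q = 0. Equivalently, the lowest AVC in the table is 81/4 ≈ $20.25 at Q = 4, and P = $15 falls below it — price never covers variable cost, so the firm shuts down and loses only its fixed cost.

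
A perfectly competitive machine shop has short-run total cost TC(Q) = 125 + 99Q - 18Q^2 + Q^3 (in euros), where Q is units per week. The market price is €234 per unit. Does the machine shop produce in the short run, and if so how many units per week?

Produce at Q = 15

From TC, MC = TC'(Q) = 99 - 36Q + 3Q^2 and AVC = VC/Q = 99 - 18Q + Q^2.
AVC hits its minimum where MC = AVC, at Q = 9, giving min AVC = 99 - 18·9 + 9^2 = €18.
Because €234 ≥ €18, revenue can cover variable cost; the firm operates.
Solving P = MC: -135 - 36Q + 3Q^2 = 0 ⇒ Q = -3 or 15. On the upward-sloping branch, Q* = 15.
Check: AVC at Q = 15 is €54 ≤ P, so revenue covers variable cost.
Profit = P·Q − TC = 234·15 − 935 = €2575.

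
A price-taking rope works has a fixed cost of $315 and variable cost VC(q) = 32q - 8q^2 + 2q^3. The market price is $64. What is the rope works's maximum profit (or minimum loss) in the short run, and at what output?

AVC = 32 - 8q + 2q^2; min AVC = $24 at q = 2. Since P = $64 ≥ min AVC, the firm produces.
With MC = 32 - 16q + 6q^2, P = MC on the upward-sloping part at q* = 4.
TR = 64·4 = 256. TC = 315 + 128 = 443. Profit = 256 − 443 = -$187.
Shutting down would mean losing the fixed cost of $315, so operating at a loss of $187 is better by $128.

Profit = -$187 at q = 4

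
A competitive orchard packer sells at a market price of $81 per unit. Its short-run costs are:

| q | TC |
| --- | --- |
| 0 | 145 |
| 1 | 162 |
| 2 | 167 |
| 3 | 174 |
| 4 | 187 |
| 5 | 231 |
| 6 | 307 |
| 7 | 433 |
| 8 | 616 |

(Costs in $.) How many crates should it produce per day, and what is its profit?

Profit at each row (π = 81q − TC): q=0: -145; q=1: -81; q=2: -5; q=3: 69; q=4: 137; q=5: 174; q=6: 179; q=7: 134; q=8: 32.
Profit is maximized at q = 6. AVC there is 162/6 = $27 ≤ P, so producing beats shutting down (which would give -$145).

q = 6; profit = $179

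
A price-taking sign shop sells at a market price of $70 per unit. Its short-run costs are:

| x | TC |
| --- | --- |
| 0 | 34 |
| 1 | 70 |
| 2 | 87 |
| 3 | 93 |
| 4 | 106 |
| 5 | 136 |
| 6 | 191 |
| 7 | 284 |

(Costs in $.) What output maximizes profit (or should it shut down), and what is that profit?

Compute π = P·x − TC at each output: x=0: -34; x=1: 0; x=2: 53; x=3: 117; x=4: 174; x=5: 214; x=6: 229; x=7: 206.
Profit is maximized at x = 6. AVC there is 157/6 = $26.17 ≤ P, so producing beats shutting down (which would give -$34).

x = 6; profit = $229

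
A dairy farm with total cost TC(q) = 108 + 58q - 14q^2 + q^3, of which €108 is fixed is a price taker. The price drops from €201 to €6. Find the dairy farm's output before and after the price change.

AVC = 58 - 14q + q^2, minimized at q = 7 where min AVC = €9. MC = 58 - 28q + 3q^2.
With P = €201 above the shutdown price, P = MC gives q = 13.
At P = €6 < min AVC = €9, price no longer covers variable cost at any output, so the firm shuts down: q = 0.

Output falls from 13 to 0 (the firm shuts down)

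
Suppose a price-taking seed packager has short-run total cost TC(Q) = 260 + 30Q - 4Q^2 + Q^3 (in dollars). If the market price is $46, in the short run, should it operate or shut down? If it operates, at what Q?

Produce at Q = 4

Variable cost is VC = 30Q - 4Q^2 + Q^3, so AVC = VC/Q = 30 - 4Q + Q^2 and MC = dTC/dQ = 30 - 8Q + 3Q^2.
AVC is minimized where dAVC/dQ = -4 + 2Q = 0, at Q = 2; min AVC = 30 - 4·2 + 2^2 = $26.
Because $46 ≥ $26, revenue can cover variable cost; the firm operates.
Solving P = MC: -16 - 8Q + 3Q^2 = 0 ⇒ Q = -4/3 or 4. On the upward-sloping branch, Q* = 4.
Check: AVC at Q = 4 is $30 ≤ P, so revenue covers variable cost.
Profit = P·Q − TC = 46·4 − 380 = -$196, a loss, but smaller than the $260 fixed cost the firm would lose by shutting down.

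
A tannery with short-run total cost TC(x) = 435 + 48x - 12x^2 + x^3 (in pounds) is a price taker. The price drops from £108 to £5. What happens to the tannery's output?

MC = 48 - 24x + 3x^2; the shutdown threshold is min AVC = £12 (at x = 6).
At P = £108 ≥ min AVC, set P = MC on the rising branch: x = 10.
At P = £5 < min AVC = £12, price no longer covers variable cost at any output, so the firm shuts down: x = 0.

Output falls from 10 to 0 (the firm shuts down)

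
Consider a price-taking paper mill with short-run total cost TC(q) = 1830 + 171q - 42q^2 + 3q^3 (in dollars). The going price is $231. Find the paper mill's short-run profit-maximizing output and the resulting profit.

Profit = -$30 at q = 10

AVC = 171 - 42q + 3q^2 has its minimum $24 at q = 7; price $231 clears that bar, so the firm operates.
With MC = 171 - 84q + 9q^2, P = MC on the upward-sloping part at q* = 10.
TR = 231·10 = 2310. TC = 1830 + 510 = 2340. Profit = 2310 − 2340 = -$30.
By producing, the firm covers all variable cost plus $1800 of fixed cost; shutting down would lose the full $1830.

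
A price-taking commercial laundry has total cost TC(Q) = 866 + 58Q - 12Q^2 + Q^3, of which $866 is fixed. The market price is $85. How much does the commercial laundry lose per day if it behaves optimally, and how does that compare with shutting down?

AVC = 58 - 12Q + Q^2; min AVC = $22 at Q = 6. Since P = $85 ≥ min AVC, the firm produces.
With MC = 58 - 24Q + 3Q^2, P = MC on the upward-sloping part at Q* = 9.
TR = 85·9 = 765. TC = 866 + 279 = 1145. Profit = 765 − 1145 = -$380.
Shutting down would mean losing the fixed cost of $866, so operating at a loss of $380 is better by $486.

Profit = -$380 at Q = 9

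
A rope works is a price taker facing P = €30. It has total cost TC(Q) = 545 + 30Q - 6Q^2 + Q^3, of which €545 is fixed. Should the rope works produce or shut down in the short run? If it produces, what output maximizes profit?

Produce at Q = 4

Strip out fixed cost: VC = 30Q - 6Q^2 + Q^3. Then AVC = 30 - 6Q + Q^2 and MC = 30 - 12Q + 3Q^2.
The AVC parabola has its vertex at Q = 6/2 = 3, where AVC = 30 - 6·3 + 3^2 = €21.
P = €30 exceeds min AVC = €21, so the firm stays open.
P = MC gives -12Q + 3Q^2 = 0, with roots 0 and 4. Take the larger (rising MC): Q* = 4.
Check: AVC at Q = 4 is €22 ≤ P, so revenue covers variable cost.
Profit = P·Q − TC = 30·4 − 633 = -€513, a loss, but smaller than the €545 fixed cost the firm would lose by shutting down.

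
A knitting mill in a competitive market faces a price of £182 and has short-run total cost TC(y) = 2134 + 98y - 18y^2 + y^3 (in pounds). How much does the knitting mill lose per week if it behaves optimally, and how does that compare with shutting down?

AVC = 98 - 18y + y^2 has its minimum £17 at y = 9; price £182 clears that bar, so the firm operates.
MC = 98 - 36y + 3y^2. Setting P = MC and taking the root on the rising branch gives y* = 14.
TR = 182·14 = 2548. TC = 2134 + 588 = 2722. Profit = 2548 − 2722 = -£174.
Shutting down would mean losing the fixed cost of £2134, so operating at a loss of £174 is better by £1960.

Profit = -£174 at y = 14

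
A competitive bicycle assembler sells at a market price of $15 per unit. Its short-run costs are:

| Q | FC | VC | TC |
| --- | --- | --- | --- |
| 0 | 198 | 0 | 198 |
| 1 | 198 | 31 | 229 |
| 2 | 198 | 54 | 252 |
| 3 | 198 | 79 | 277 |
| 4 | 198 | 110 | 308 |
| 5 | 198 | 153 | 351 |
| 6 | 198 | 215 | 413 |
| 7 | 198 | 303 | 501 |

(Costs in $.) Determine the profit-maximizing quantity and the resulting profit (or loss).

Profit at each row (π = 15Q − TC): Q=0: -198; Q=1: -214; Q=2: -222; Q=3: -232; Q=4: -248; Q=5: -276; Q=6: -323; Q=7: -396.
Profit is highest at Q = 0. Equivalently, the lowest AVC in the table is 79/3 ≈ $26.33 at Q = 3, and P = $15 falls below it — price never covers variable cost, so the firm shuts down and loses only its fixed cost.

Q = 0 (shut down); profit = -$198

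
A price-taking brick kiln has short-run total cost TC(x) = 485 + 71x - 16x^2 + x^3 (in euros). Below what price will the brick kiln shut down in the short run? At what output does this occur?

€7 per unit, at x = 8

The firm shuts down when price falls below the minimum of average variable cost. AVC = VC/x = 71 - 16x + x^2.
dAVC/dx = -16 + 2x = 0 gives x = 8. min AVC = 71 - 16·8 + 8^2 = 7.
The firm shuts down for any P below €7.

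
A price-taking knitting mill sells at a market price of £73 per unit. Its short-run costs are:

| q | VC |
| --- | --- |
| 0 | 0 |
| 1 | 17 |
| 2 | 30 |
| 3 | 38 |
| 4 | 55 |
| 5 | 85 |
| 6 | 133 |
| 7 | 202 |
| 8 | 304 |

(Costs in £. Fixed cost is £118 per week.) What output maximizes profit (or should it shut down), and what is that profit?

q = 7; profit = £191

Profit at each row (π = 73q − TC): q=0: -118; q=1: -62; q=2: -2; q=3: 63; q=4: 119; q=5: 162; q=6: 187; q=7: 191; q=8: 162.
Profit is maximized at q = 7. AVC there is 202/7 = £28.86 ≤ P, so producing beats shutting down (which would give -£118).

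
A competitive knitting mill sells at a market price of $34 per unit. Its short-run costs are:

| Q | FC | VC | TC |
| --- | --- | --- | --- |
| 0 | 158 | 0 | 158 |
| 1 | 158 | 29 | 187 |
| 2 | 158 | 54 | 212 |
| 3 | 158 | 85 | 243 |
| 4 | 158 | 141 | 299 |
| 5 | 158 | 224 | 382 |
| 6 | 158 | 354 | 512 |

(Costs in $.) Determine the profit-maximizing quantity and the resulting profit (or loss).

Q = 3; profit = -$141

Compute π = P·Q − TC at each output: Q=0: -158; Q=1: -153; Q=2: -144; Q=3: -141; Q=4: -163; Q=5: -212; Q=6: -308.
Profit is maximized at Q = 3. AVC there is 85/3 = $28.33 ≤ P, so producing beats shutting down (which would give -$158).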